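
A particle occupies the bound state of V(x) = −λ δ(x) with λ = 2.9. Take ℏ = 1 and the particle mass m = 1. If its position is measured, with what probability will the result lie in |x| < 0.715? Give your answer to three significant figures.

The normalised bound state is ψ = √κ e^{−κ|x|} with κ = mλ/ℏ² = 2.900.
P(|x| < d) = ∫_{−d}^{d} κ e^{−2κ|x|} dx = 1 − e^{−2κd} = 1 − e^{−4.147} = 0.9842.

P = 0.984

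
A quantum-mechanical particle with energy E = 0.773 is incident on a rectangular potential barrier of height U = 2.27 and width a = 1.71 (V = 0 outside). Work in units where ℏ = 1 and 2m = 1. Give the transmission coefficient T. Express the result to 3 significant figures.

Since E < U the interior solution is evanescent with decay constant κ = √(2m(U − E))/ℏ = 1.224.
κa = 2.092, sinh(κa) = 3.990.
Matching ψ, ψ′ at both faces gives T = [1 + U² sinh²(κa) / (4E(U − E))]⁻¹ = 1/18.72 = 0.0534.

T = 0.0534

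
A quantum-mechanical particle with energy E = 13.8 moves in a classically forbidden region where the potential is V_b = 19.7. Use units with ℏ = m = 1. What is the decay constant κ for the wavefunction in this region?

Since E < V_b the TISE in this region is ψ'' = κ²ψ with κ = √(2m(V_b − E))/ℏ.
κ = √(2 × 1 × 5.9) = 3.435.

κ = 3.44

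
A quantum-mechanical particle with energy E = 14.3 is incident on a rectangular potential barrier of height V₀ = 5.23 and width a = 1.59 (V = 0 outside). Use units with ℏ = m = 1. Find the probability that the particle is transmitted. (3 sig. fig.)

E > V₀: inside the barrier k₂ = √(2m(E − V₀))/ℏ = 4.259, k₂a = 6.772.
Matching at both interfaces gives T⁻¹ = 1 + V₀² sin²(k₂a) / [4E(E − V₀)] = 1.012, hence T = 0.989.

T = 0.989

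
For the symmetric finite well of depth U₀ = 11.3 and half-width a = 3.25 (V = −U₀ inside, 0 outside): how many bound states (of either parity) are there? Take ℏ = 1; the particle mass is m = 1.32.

N = 12

The dimensionless depth is z₀ = a√(2mU₀)/ℏ = 3.25 × √(29.83) = 17.75.
The even/odd transcendental equations gain one root per π/2 in z₀, giving N = 1 + ⌊2z₀/π⌋ = 1 + ⌊11.30⌋ = 12.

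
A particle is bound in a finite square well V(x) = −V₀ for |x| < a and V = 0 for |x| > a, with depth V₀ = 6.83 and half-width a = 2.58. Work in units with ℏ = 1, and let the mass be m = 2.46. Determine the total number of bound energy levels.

The dimensionless depth is z₀ = a√(2mV₀)/ℏ = 2.58 × √(33.60) = 14.96.
A new bound state (alternating even/odd) appears each time z₀ passes a multiple of π/2, so N = ⌊2z₀/π⌋ + 1 = ⌊9.521⌋ + 1 = 10.

N = 10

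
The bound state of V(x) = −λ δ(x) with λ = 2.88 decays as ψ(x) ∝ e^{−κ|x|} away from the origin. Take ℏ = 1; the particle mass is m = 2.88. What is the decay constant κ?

κ = 8.29

Integrating the TISE across x = 0 gives the cusp condition ψ'(0⁺) − ψ'(0⁻) = −(2mλ/ℏ²)ψ(0).
With ψ ∝ e^{−κ|x|} this yields −2κ = −2mλ/ℏ², so κ = mλ/ℏ² = 8.294.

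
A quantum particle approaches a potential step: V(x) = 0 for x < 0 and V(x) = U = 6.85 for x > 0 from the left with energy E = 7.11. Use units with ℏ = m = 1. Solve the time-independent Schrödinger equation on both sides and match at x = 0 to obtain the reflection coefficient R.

On each side the TISE gives plane waves with k = √(2m(E − V))/ℏ: k₁ = √(2·1·7.11) = 3.771, k₂ = √(2·1·0.26) = 0.7211.
Matching ψ and ψ′ at x = 0 gives r = (k₁ − k₂)/(k₁ + k₂), so R = r² = 0.4610 and T = 1 − R = 0.5390.

R = 0.461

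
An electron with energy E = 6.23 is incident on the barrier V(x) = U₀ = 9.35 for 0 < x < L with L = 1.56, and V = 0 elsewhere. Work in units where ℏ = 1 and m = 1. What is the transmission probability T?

T = 0.00147

Since E < U₀ the interior solution is evanescent with decay constant κ = √(2m(U₀ − E))/ℏ = 2.498.
κL = 3.897, sinh(κL) = 24.61.
Matching ψ, ψ′ at both faces gives T = [1 + U₀² sinh²(κL) / (4E(U₀ − E))]⁻¹ = 1/682.2 = 0.00147.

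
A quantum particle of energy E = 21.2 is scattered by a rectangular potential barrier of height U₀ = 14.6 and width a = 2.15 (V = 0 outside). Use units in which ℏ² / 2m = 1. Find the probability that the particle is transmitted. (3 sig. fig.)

Above the barrier the interior wavenumber is k₂ = √(2m(E − U₀))/ℏ = 2.569, giving phase k₂a = 5.523.
T = [1 + U₀² sin²(k₂a) / (4E(E − U₀))]⁻¹ = 1/1.181 = 0.847.

T = 0.847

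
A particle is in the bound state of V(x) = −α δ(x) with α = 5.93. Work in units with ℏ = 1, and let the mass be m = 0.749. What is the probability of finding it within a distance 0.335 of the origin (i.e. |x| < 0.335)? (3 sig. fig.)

The normalised bound state is ψ = √κ e^{−κ|x|} with κ = mα/ℏ² = 4.442.
P(|x| < d) = ∫_{−d}^{d} κ e^{−2κ|x|} dx = 1 − e^{−2κd} = 1 − e^{−2.976} = 0.9490.

P = 0.949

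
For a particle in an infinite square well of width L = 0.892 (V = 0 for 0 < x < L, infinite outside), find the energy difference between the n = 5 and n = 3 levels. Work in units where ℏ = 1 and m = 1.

E_n = n²π²ℏ²/(2mL²), so ΔE = (5² − 3²) π²ℏ²/(2mL²).
ΔE = 16 × π² / (2 × 1 × 0.892²) = 99.23.

ΔE = 99.2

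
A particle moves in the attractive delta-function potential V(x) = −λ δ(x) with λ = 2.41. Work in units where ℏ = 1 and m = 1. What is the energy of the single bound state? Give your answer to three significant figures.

The bound state is ψ(x) = √κ e^{−κ|x|}. The derivative jump ψ'(0⁺) − ψ'(0⁻) = −(2mλ/ℏ²)ψ(0) fixes κ = mλ/ℏ² = 2.410.
Then E = −ℏ²κ²/(2m) = −mλ²/(2ℏ²) = -2.904.

E = -2.90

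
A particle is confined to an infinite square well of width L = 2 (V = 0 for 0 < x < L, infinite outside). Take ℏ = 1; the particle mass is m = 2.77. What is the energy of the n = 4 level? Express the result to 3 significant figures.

Requiring ψ(0) = ψ(L) = 0 quantises k = nπ/L, hence E_n = ℏ²k²/2m = n²π²ℏ²/(2mL²).
E_4 = 4² × π² / (2 × 2.77 × 2²) = 7.126.

E = 7.13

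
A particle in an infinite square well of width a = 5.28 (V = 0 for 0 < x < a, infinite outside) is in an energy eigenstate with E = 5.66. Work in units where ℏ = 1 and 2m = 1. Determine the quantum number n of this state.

n = 4

From E_n = n²π²ℏ²/(2ma²) invert to n = √(2ma²E)/(πℏ).
n = (5.28/π) × √(2 × 0.5 × 5.66) = 3.998 → n = 4.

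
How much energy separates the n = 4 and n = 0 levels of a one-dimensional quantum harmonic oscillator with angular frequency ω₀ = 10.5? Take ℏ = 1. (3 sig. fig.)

E_n = ℏω₀(n + ½), so ΔE = (4 − 0) ℏω₀ = 4 × 10.5 = 42.00.

ΔE = 42.0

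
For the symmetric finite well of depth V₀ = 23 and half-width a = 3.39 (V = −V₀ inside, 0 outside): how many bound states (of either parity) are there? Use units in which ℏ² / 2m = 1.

The dimensionless depth is z₀ = a√(2mV₀)/ℏ = 3.39 × √(23.00) = 16.26.
A new bound state (alternating even/odd) appears each time z₀ passes a multiple of π/2, so N = ⌊2z₀/π⌋ + 1 = ⌊10.35⌋ + 1 = 11.

N = 11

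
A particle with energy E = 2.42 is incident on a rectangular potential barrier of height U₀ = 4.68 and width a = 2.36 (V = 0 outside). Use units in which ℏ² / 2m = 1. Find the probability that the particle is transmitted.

E < U₀: inside the barrier ψ ∝ e^{±κx} with κ = √(2m(U₀ − E))/ℏ = 1.503.
κa = 3.548, sinh(κa) = 17.36.
Matching ψ, ψ′ at both faces gives T = [1 + U₀² sinh²(κa) / (4E(U₀ − E))]⁻¹ = 1/302.5 = 0.00331.

T = 0.00331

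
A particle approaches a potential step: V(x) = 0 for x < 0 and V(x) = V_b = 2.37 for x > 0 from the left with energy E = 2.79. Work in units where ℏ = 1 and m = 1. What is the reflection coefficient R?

The wavenumbers are k₁ = √(2mE)/ℏ = 2.362 on the left and k₂ = √(2m(E − V_b))/ℏ = 0.9165 on the right.
Matching ψ and ψ′ at x = 0 gives r = (k₁ − k₂)/(k₁ + k₂), so R = r² = 0.1944 and T = 1 − R = 0.8056.

R = 0.194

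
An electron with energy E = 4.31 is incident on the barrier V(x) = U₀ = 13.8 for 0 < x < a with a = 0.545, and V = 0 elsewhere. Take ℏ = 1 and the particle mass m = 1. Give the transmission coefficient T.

T = 0.0294

Since E < U₀ the interior solution is evanescent with decay constant κ = √(2m(U₀ − E))/ℏ = 4.357.
κa = 2.374, sinh(κa) = 5.325.
The exact tunnelling result is T⁻¹ = 1 + U₀² sinh²(κa) / [4E(U₀ − E)] = 34.01, so T = 0.0294.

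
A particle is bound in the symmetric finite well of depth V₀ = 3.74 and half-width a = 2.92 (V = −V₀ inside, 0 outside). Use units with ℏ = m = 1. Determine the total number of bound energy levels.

N = 6

Define the well-strength parameter z₀ = (a/ℏ)√(2mV₀) = 2.92 × √(2·1·3.74) = 7.986.
The even/odd transcendental equations gain one root per π/2 in z₀, giving N = 1 + ⌊2z₀/π⌋ = 1 + ⌊5.084⌋ = 6.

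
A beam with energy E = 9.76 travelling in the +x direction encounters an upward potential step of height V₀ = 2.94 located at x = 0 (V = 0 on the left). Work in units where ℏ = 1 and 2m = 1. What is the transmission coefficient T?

The wavenumbers are k₁ = √(2mE)/ℏ = 3.124 on the left and k₂ = √(2m(E − V₀))/ℏ = 2.612 on the right.
Matching ψ and ψ′ at x = 0 gives r = (k₁ − k₂)/(k₁ + k₂), so R = r² = 0.007987 and T = 1 − R = 0.9920.

T = 0.992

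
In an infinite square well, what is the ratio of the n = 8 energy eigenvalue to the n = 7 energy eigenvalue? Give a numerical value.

1.30612

E_n = n²π²ℏ²/(2mL²) so the ratio is n₂²/n₁² = 64/49 = 1.30612.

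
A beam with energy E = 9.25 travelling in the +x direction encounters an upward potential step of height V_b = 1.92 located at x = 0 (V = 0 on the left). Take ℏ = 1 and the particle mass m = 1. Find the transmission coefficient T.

The wavenumbers are k₁ = √(2mE)/ℏ = 4.301 on the left and k₂ = √(2m(E − V_b))/ℏ = 3.829 on the right.
Matching ψ and ψ′ at x = 0 gives r = (k₁ − k₂)/(k₁ + k₂), so R = r² = 0.003375 and T = 1 − R = 0.9966.

T = 0.997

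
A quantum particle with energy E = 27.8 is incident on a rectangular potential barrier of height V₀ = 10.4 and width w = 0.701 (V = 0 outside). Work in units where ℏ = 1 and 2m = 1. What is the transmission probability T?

E > V₀: inside the barrier k₂ = √(2m(E − V₀))/ℏ = 4.171, k₂w = 2.924.
T = [1 + V₀² sin²(k₂w) / (4E(E − V₀))]⁻¹ = 1/1.003 = 0.997.

T = 0.997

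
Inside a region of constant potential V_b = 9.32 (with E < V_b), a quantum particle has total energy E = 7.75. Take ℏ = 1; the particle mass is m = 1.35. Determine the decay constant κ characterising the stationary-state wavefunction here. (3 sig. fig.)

Since E < V_b the TISE in this region is ψ'' = κ²ψ with κ = √(2m(V_b − E))/ℏ.
κ = √(2 × 1.35 × 1.57) = 2.059.

κ = 2.06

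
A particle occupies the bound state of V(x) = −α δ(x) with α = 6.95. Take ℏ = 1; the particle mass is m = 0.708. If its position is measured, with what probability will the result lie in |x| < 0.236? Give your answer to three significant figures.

The normalised bound state is ψ = √κ e^{−κ|x|} with κ = mα/ℏ² = 4.921.
P(|x| < d) = ∫_{−d}^{d} κ e^{−2κ|x|} dx = 1 − e^{−2κd} = 1 − e^{−2.323} = 0.9020.

P = 0.902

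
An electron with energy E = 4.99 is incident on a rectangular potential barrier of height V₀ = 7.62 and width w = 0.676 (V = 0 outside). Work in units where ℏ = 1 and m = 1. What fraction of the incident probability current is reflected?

R = 0.849

E < V₀: inside the barrier ψ ∝ e^{±κx} with κ = √(2m(V₀ − E))/ℏ = 2.293.
κw = 1.550, sinh(κw) = 2.251.
The exact tunnelling result is T⁻¹ = 1 + V₀² sinh²(κw) / [4E(V₀ − E)] = 6.602, so T = 0.151.
R = 1 − T = 0.849.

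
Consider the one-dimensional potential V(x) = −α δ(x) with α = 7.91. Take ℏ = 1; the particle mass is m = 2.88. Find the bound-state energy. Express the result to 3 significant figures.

E = -90.1

For x ≠ 0 the bound state is ψ ∝ e^{−κ|x|}; integrating the TISE across the delta gives the cusp condition 2κ = 2mα/ℏ², so κ = 22.78.
Then E = −ℏ²κ²/(2m) = −mα²/(2ℏ²) = -90.10.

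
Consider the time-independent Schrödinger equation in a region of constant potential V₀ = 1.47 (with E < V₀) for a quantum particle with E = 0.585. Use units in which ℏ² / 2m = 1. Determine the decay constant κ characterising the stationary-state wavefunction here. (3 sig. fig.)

Since E < V₀ the TISE in this region is ψ'' = κ²ψ with κ = √(2m(V₀ − E))/ℏ.
κ = √(2 × 0.5 × 0.885) = 0.9407.

κ = 0.941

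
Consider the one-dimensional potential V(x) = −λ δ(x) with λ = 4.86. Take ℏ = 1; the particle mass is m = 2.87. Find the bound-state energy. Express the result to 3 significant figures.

E = -33.9

For x ≠ 0 the bound state is ψ ∝ e^{−κ|x|}; integrating the TISE across the delta gives the cusp condition 2κ = 2mλ/ℏ², so κ = 13.95.
Then E = −ℏ²κ²/(2m) = −mλ²/(2ℏ²) = -33.89.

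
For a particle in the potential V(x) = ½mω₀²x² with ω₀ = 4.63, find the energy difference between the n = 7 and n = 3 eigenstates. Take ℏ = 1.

E_n = ℏω₀(n + ½), so ΔE = (7 − 3) ℏω₀ = 4 × 4.63 = 18.52.

ΔE = 18.5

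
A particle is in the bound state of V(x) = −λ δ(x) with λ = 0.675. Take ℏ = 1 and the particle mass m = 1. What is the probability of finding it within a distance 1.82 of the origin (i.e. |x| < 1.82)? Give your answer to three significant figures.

The normalised bound state is ψ = √κ e^{−κ|x|} with κ = mλ/ℏ² = 0.6750.
P(|x| < d) = ∫_{−d}^{d} κ e^{−2κ|x|} dx = 1 − e^{−2κd} = 1 − e^{−2.457} = 0.9143.

P = 0.914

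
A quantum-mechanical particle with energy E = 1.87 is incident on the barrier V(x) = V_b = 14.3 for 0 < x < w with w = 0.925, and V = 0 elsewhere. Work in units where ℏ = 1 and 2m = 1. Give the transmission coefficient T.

Since E < V_b the interior solution is evanescent with decay constant κ = √(2m(V_b − E))/ℏ = 3.526.
κw = 3.261, sinh(κw) = 13.02.
The exact tunnelling result is T⁻¹ = 1 + V_b² sinh²(κw) / [4E(V_b − E)] = 373.9, so T = 0.00267.

T = 0.00267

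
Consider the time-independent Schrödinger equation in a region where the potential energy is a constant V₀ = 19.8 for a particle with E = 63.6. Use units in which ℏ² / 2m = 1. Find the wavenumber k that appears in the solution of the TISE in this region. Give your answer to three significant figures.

k = 6.62

With E > V₀ the solution is oscillatory, ψ ∝ e^{±ikx} with k = √(2m(E − V₀))/ℏ.
k = √(2 × 0.5 × 43.8) = 6.618.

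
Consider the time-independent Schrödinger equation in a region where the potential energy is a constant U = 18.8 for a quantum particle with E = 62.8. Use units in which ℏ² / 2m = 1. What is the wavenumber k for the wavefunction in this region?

With E > U the solution is oscillatory, ψ ∝ e^{±ikx} with k = √(2m(E − U))/ℏ.
k = √(2 × 0.5 × 44) = 6.633.

k = 6.63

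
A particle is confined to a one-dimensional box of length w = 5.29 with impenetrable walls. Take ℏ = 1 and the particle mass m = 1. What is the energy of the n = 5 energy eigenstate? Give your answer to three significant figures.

Requiring ψ(0) = ψ(w) = 0 quantises k = nπ/w, hence E_n = ℏ²k²/2m = n²π²ℏ²/(2mw²).
E_5 = 5² × π² / (2 × 1 × 5.29²) = 4.409.

E = 4.41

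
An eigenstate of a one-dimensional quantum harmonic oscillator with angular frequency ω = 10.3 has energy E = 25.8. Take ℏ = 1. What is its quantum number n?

n = 2

E_n = ℏω(n + ½) ⇒ n = E/(ℏω) − ½ = 25.8/10.3 − 0.5 = 2.005 → n = 2.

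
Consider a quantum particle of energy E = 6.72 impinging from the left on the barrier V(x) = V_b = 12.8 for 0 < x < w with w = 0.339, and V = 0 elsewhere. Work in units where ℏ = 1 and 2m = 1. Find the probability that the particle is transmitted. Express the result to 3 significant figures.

Since E < V_b the interior solution is evanescent with decay constant κ = √(2m(V_b − E))/ℏ = 2.466.
κw = 0.8359, sinh(κw) = 0.9367.
The exact tunnelling result is T⁻¹ = 1 + V_b² sinh²(κw) / [4E(V_b − E)] = 1.880, so T = 0.532.

T = 0.532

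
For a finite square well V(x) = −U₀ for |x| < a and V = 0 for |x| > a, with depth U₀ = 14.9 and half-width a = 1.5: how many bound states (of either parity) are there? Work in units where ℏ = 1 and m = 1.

The dimensionless depth is z₀ = a√(2mU₀)/ℏ = 1.5 × √(29.80) = 8.188.
The even/odd transcendental equations gain one root per π/2 in z₀, giving N = 1 + ⌊2z₀/π⌋ = 1 + ⌊5.213⌋ = 6.

N = 6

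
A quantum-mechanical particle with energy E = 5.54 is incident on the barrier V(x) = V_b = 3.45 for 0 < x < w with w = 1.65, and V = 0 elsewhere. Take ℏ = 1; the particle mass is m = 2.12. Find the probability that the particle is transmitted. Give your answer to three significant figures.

T = 0.802

E > V_b: inside the barrier k₂ = √(2m(E − V_b))/ℏ = 2.977, k₂w = 4.912.
T = [1 + V_b² sin²(k₂w) / (4E(E − V_b))]⁻¹ = 1/1.247 = 0.802.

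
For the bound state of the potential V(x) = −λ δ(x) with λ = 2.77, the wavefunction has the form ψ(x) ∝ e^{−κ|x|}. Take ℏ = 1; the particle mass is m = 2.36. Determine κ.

κ = 6.54

Integrate −(ℏ²/2m)ψ'' − λδ(x)ψ = Eψ from −ε to +ε: the ψ'' term gives ψ'(0⁺) − ψ'(0⁻) and the δ term gives −(2mλ/ℏ²)ψ(0).
With ψ ∝ e^{−κ|x|} this yields −2κ = −2mλ/ℏ², so κ = mλ/ℏ² = 6.537.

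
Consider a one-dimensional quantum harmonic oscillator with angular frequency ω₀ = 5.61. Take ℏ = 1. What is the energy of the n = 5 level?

Using E_n = (n + ½)ℏω₀: E_5 = 5.5 × 5.61 = 30.86.

E = 30.9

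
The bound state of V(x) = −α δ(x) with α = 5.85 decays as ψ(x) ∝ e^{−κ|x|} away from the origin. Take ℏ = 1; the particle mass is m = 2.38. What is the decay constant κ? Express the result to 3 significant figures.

Integrate −(ℏ²/2m)ψ'' − αδ(x)ψ = Eψ from −ε to +ε: the ψ'' term gives ψ'(0⁺) − ψ'(0⁻) and the δ term gives −(2mα/ℏ²)ψ(0).
With ψ ∝ e^{−κ|x|} this yields −2κ = −2mα/ℏ², so κ = mα/ℏ² = 13.92.

κ = 13.9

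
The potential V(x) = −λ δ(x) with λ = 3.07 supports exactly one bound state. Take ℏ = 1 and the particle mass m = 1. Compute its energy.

The bound state is ψ(x) = √κ e^{−κ|x|}. The derivative jump ψ'(0⁺) − ψ'(0⁻) = −(2mλ/ℏ²)ψ(0) fixes κ = mλ/ℏ² = 3.070.
Then E = −ℏ²κ²/(2m) = −mλ²/(2ℏ²) = -4.712.

E = -4.71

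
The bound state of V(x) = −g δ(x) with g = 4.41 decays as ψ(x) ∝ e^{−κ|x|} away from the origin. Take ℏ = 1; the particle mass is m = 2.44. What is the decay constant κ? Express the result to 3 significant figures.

Integrate −(ℏ²/2m)ψ'' − gδ(x)ψ = Eψ from −ε to +ε: the ψ'' term gives ψ'(0⁺) − ψ'(0⁻) and the δ term gives −(2mg/ℏ²)ψ(0).
With ψ ∝ e^{−κ|x|} this yields −2κ = −2mg/ℏ², so κ = mg/ℏ² = 10.76.

κ = 10.8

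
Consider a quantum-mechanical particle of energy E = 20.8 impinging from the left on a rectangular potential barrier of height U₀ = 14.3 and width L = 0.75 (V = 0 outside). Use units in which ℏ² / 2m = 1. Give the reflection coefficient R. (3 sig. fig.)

R = 0.251

E > U₀: inside the barrier k₂ = √(2m(E − U₀))/ℏ = 2.550, k₂L = 1.912.
T = [1 + U₀² sin²(k₂L) / (4E(E − U₀))]⁻¹ = 1/1.336 = 0.749.
R = 1 − T = 0.251.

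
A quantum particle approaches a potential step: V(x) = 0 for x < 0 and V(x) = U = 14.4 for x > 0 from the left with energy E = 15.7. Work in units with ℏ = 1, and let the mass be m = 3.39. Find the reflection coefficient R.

R = 0.306

On each side the TISE gives plane waves with k = √(2m(E − V))/ℏ: k₁ = √(2·3.39·15.7) = 10.32, k₂ = √(2·3.39·1.3) = 2.969.
Continuity of ψ and ψ′ at the step yields the reflection amplitude r = (k₁ − k₂)/(k₁ + k₂) = 0.5531; thus R = |r|² = 0.3059, T = 0.6941.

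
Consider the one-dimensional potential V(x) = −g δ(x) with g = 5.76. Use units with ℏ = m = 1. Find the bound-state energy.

E = -16.6

For x ≠ 0 the bound state is ψ ∝ e^{−κ|x|}; integrating the TISE across the delta gives the cusp condition 2κ = 2mg/ℏ², so κ = 5.760.
Then E = −ℏ²κ²/(2m) = −mg²/(2ℏ²) = -16.59.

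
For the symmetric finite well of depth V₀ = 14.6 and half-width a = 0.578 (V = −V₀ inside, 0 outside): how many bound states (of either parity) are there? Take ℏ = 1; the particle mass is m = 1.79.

The dimensionless depth is z₀ = a√(2mV₀)/ℏ = 0.578 × √(52.27) = 4.179.
The even/odd transcendental equations gain one root per π/2 in z₀, giving N = 1 + ⌊2z₀/π⌋ = 1 + ⌊2.660⌋ = 3.

N = 3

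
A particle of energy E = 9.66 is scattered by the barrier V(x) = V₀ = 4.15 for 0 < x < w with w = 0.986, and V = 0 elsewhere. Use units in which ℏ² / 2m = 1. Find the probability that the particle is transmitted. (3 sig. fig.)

Above the barrier the interior wavenumber is k₂ = √(2m(E − V₀))/ℏ = 2.347, giving phase k₂w = 2.314.
Matching at both interfaces gives T⁻¹ = 1 + V₀² sin²(k₂w) / [4E(E − V₀)] = 1.044, hence T = 0.958.

T = 0.958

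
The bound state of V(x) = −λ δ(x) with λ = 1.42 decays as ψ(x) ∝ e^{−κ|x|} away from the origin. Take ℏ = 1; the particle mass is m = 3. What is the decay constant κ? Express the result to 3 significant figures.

κ = 4.26

Integrating the TISE across x = 0 gives the cusp condition ψ'(0⁺) − ψ'(0⁻) = −(2mλ/ℏ²)ψ(0).
With ψ ∝ e^{−κ|x|} this yields −2κ = −2mλ/ℏ², so κ = mλ/ℏ² = 4.260.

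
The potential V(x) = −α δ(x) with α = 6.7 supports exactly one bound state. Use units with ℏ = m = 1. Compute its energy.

The bound state is ψ(x) = √κ e^{−κ|x|}. The derivative jump ψ'(0⁺) − ψ'(0⁻) = −(2mα/ℏ²)ψ(0) fixes κ = mα/ℏ² = 6.700.
Then E = −ℏ²κ²/(2m) = −mα²/(2ℏ²) = -22.45.

E = -22.4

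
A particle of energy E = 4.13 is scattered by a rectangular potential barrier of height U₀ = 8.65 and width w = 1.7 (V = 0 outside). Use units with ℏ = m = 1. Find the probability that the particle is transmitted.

T = 0.000145

Since E < U₀ the interior solution is evanescent with decay constant κ = √(2m(U₀ − E))/ℏ = 3.007.
κw = 5.111, sinh(κw) = 82.94.
Matching ψ, ψ′ at both faces gives T = [1 + U₀² sinh²(κw) / (4E(U₀ − E))]⁻¹ = 1/6894 = 0.000145.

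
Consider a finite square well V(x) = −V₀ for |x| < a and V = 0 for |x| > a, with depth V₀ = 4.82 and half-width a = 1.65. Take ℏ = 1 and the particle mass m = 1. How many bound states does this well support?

N = 4

The dimensionless depth is z₀ = a√(2mV₀)/ℏ = 1.65 × √(9.640) = 5.123.
A new bound state (alternating even/odd) appears each time z₀ passes a multiple of π/2, so N = ⌊2z₀/π⌋ + 1 = ⌊3.261⌋ + 1 = 4.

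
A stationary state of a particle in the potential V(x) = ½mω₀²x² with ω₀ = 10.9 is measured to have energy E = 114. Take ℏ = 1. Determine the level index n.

Invert E_n = (n + ½)ℏω₀: n = E/ℏω₀ − ½ = 9.959, so n = 10.

n = 10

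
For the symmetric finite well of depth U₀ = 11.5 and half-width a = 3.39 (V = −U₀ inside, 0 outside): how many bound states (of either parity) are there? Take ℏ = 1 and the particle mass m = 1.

N = 11

The dimensionless depth is z₀ = a√(2mU₀)/ℏ = 3.39 × √(23.00) = 16.26.
The even/odd transcendental equations gain one root per π/2 in z₀, giving N = 1 + ⌊2z₀/π⌋ = 1 + ⌊10.35⌋ = 11.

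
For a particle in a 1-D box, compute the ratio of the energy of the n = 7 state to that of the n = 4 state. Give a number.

3.0625

E_n = n²π²ℏ²/(2mL²) so the ratio is n₂²/n₁² = 49/16 = 3.0625.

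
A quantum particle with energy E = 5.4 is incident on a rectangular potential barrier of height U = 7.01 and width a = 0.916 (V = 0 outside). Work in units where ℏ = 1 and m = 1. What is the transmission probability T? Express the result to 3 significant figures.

Since E < U the interior solution is evanescent with decay constant κ = √(2m(U − E))/ℏ = 1.794.
κa = 1.644, sinh(κa) = 2.491.
The exact tunnelling result is T⁻¹ = 1 + U² sinh²(κa) / [4E(U − E)] = 9.765, so T = 0.102.

T = 0.102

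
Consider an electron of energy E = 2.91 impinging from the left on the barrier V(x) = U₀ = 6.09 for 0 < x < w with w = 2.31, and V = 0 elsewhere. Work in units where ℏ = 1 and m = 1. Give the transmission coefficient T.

T = 0.0000348

E < U₀: inside the barrier ψ ∝ e^{±κx} with κ = √(2m(U₀ − E))/ℏ = 2.522.
κw = 5.826, sinh(κw) = 169.4.
Matching ψ, ψ′ at both faces gives T = [1 + U₀² sinh²(κw) / (4E(U₀ − E))]⁻¹ = 1/28760 = 0.0000348.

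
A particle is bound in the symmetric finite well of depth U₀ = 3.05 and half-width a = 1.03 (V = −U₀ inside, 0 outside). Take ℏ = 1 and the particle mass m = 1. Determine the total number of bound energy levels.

N = 2

The dimensionless depth is z₀ = a√(2mU₀)/ℏ = 1.03 × √(6.100) = 2.544.
A new bound state (alternating even/odd) appears each time z₀ passes a multiple of π/2, so N = ⌊2z₀/π⌋ + 1 = ⌊1.620⌋ + 1 = 2.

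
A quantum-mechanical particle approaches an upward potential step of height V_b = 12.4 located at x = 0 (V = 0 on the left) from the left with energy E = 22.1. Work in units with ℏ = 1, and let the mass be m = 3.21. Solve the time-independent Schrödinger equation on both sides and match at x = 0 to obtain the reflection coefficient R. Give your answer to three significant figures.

On each side the TISE gives plane waves with k = √(2m(E − V))/ℏ: k₁ = √(2·3.21·22.1) = 11.91, k₂ = √(2·3.21·9.7) = 7.891.
Continuity of ψ and ψ′ at the step yields the reflection amplitude r = (k₁ − k₂)/(k₁ + k₂) = 0.2030; thus R = |r|² = 0.04121, T = 0.9588.

R = 0.0412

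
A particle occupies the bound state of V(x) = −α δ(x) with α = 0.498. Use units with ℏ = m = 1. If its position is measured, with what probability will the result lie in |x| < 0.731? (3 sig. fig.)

The normalised bound state is ψ = √κ e^{−κ|x|} with κ = mα/ℏ² = 0.4980.
P(|x| < d) = ∫_{−d}^{d} κ e^{−2κ|x|} dx = 1 − e^{−2κd} = 1 − e^{−0.7281} = 0.5172.

P = 0.517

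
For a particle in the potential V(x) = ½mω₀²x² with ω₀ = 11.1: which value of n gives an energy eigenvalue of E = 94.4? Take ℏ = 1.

E_n = ℏω₀(n + ½) ⇒ n = E/(ℏω₀) − ½ = 94.4/11.1 − 0.5 = 8.005 → n = 8.

n = 8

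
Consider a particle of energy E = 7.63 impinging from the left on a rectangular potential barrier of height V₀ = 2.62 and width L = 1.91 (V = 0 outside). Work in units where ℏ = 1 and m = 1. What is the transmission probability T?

T = 0.998

Above the barrier the interior wavenumber is k₂ = √(2m(E − V₀))/ℏ = 3.165, giving phase k₂L = 6.046.
T = [1 + V₀² sin²(k₂L) / (4E(E − V₀))]⁻¹ = 1/1.002 = 0.998.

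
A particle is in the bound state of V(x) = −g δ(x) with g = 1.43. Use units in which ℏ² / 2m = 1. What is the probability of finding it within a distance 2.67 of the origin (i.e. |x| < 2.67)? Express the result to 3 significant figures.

The normalised bound state is ψ = √κ e^{−κ|x|} with κ = mg/ℏ² = 0.7150.
P(|x| < d) = ∫_{−d}^{d} κ e^{−2κ|x|} dx = 1 − e^{−2κd} = 1 − e^{−3.818} = 0.9780.

P = 0.978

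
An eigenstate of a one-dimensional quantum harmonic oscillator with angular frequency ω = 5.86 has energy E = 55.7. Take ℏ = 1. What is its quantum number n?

E_n = ℏω(n + ½) ⇒ n = E/(ℏω) − ½ = 55.7/5.86 − 0.5 = 9.005 → n = 9.

n = 9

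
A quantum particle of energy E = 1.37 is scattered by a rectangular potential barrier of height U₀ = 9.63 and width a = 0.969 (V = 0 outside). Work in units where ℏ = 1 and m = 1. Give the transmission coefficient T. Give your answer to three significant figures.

E < U₀: inside the barrier ψ ∝ e^{±κx} with κ = √(2m(U₀ − E))/ℏ = 4.064.
κa = 3.938, sinh(κa) = 25.66.
The exact tunnelling result is T⁻¹ = 1 + U₀² sinh²(κa) / [4E(U₀ − E)] = 1350, so T = 0.000741.

T = 0.000741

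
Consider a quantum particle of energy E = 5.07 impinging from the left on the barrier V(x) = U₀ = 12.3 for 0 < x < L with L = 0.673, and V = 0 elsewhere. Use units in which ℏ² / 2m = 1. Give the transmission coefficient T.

T = 0.0989

Since E < U₀ the interior solution is evanescent with decay constant κ = √(2m(U₀ − E))/ℏ = 2.689.
κL = 1.810, sinh(κL) = 2.972.
The exact tunnelling result is T⁻¹ = 1 + U₀² sinh²(κL) / [4E(U₀ − E)] = 10.11, so T = 0.0989.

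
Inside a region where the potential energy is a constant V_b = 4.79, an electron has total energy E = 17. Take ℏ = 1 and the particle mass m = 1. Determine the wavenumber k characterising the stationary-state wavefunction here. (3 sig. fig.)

With E > V_b the solution is oscillatory, ψ ∝ e^{±ikx} with k = √(2m(E − V_b))/ℏ.
k = √(2 × 1 × 12.21) = 4.942.

k = 4.94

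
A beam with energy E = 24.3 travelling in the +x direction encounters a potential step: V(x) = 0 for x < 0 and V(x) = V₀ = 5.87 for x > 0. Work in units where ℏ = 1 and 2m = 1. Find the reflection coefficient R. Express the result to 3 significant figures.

R = 0.00476

On each side the TISE gives plane waves with k = √(2m(E − V))/ℏ: k₁ = √(2·½·24.3) = 4.930, k₂ = √(2·½·18.43) = 4.293.
Continuity of ψ and ψ′ at the step yields the reflection amplitude r = (k₁ − k₂)/(k₁ + k₂) = 0.06901; thus R = |r|² = 0.004763, T = 0.9952.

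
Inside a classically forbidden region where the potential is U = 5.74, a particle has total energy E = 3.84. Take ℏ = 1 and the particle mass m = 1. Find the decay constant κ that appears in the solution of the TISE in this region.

κ = 1.95

Since E < U the TISE in this region is ψ'' = κ²ψ with κ = √(2m(U − E))/ℏ.
κ = √(2 × 1 × 1.9) = 1.949.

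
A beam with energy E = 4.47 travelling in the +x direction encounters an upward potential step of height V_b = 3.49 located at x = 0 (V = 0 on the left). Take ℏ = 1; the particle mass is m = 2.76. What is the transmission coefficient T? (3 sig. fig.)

T = 0.869

The wavenumbers are k₁ = √(2mE)/ℏ = 4.967 on the left and k₂ = √(2m(E − V_b))/ℏ = 2.326 on the right.
Matching ψ and ψ′ at x = 0 gives r = (k₁ − k₂)/(k₁ + k₂), so R = r² = 0.1312 and T = 1 − R = 0.8688.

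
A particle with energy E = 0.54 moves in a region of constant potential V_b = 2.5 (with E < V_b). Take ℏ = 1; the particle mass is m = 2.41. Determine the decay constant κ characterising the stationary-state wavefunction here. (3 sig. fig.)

κ = 3.07

Since E < V_b the TISE in this region is ψ'' = κ²ψ with κ = √(2m(V_b − E))/ℏ.
κ = √(2 × 2.41 × 1.96) = 3.074.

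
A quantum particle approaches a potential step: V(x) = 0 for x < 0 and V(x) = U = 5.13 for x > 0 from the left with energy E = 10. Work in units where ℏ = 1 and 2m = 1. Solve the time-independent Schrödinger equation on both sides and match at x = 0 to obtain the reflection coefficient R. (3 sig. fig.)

The wavenumbers are k₁ = √(2mE)/ℏ = 3.162 on the left and k₂ = √(2m(E − U))/ℏ = 2.207 on the right.
Matching ψ and ψ′ at x = 0 gives r = (k₁ − k₂)/(k₁ + k₂), so R = r² = 0.03167 and T = 1 − R = 0.9683.

R = 0.0317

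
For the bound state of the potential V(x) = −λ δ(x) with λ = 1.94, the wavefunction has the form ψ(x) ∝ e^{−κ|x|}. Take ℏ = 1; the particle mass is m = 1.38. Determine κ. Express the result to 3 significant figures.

κ = 2.68

Integrate −(ℏ²/2m)ψ'' − λδ(x)ψ = Eψ from −ε to +ε: the ψ'' term gives ψ'(0⁺) − ψ'(0⁻) and the δ term gives −(2mλ/ℏ²)ψ(0).
With ψ ∝ e^{−κ|x|} this yields −2κ = −2mλ/ℏ², so κ = mλ/ℏ² = 2.677.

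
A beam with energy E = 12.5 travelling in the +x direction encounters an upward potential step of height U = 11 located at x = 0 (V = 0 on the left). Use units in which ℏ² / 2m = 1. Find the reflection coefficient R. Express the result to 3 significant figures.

R = 0.236

On each side the TISE gives plane waves with k = √(2m(E − V))/ℏ: k₁ = √(2·½·12.5) = 3.536, k₂ = √(2·½·1.5) = 1.225.
Continuity of ψ and ψ′ at the step yields the reflection amplitude r = (k₁ − k₂)/(k₁ + k₂) = 0.4854; thus R = |r|² = 0.2356, T = 0.7644.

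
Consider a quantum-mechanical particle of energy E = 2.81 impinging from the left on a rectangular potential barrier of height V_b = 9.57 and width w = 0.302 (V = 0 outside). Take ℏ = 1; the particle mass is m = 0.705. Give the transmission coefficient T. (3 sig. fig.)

E < V_b: inside the barrier ψ ∝ e^{±κx} with κ = √(2m(V_b − E))/ℏ = 3.087.
κw = 0.9324, sinh(κw) = 1.073.
Matching ψ, ψ′ at both faces gives T = [1 + V_b² sinh²(κw) / (4E(V_b − E))]⁻¹ = 1/2.389 = 0.419.

T = 0.419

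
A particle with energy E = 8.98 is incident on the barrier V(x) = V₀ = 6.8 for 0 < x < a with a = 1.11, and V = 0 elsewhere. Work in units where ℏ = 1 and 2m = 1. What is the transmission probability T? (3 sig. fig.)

E > V₀: inside the barrier k₂ = √(2m(E − V₀))/ℏ = 1.476, k₂a = 1.639.
T = [1 + V₀² sin²(k₂a) / (4E(E − V₀))]⁻¹ = 1/1.588 = 0.630.

T = 0.630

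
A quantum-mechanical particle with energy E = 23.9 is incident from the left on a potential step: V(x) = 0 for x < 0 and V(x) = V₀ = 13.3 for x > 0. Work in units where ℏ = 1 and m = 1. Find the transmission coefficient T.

The wavenumbers are k₁ = √(2mE)/ℏ = 6.914 on the left and k₂ = √(2m(E − V₀))/ℏ = 4.604 on the right.
Continuity of ψ and ψ′ at the step yields the reflection amplitude r = (k₁ − k₂)/(k₁ + k₂) = 0.2005; thus R = |r|² = 0.04020, T = 0.9598.

T = 0.960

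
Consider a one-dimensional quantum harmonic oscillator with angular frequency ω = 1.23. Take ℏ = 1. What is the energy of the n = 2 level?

Using E_n = (n + ½)ℏω: E_2 = 2.5 × 1.23 = 3.075.

E = 3.08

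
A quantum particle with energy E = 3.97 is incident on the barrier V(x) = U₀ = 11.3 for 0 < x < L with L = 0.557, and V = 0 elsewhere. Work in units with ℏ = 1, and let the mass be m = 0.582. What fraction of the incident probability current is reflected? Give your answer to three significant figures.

E < U₀: inside the barrier ψ ∝ e^{±κx} with κ = √(2m(U₀ − E))/ℏ = 2.921.
κL = 1.627, sinh(κL) = 2.446.
Matching ψ, ψ′ at both faces gives T = [1 + U₀² sinh²(κL) / (4E(U₀ − E))]⁻¹ = 1/7.563 = 0.132.
R = 1 − T = 0.868.

R = 0.868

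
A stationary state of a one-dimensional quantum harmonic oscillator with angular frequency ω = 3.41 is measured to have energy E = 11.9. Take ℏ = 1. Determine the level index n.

Invert E_n = (n + ½)ℏω: n = E/ℏω − ½ = 2.990, so n = 3.

n = 3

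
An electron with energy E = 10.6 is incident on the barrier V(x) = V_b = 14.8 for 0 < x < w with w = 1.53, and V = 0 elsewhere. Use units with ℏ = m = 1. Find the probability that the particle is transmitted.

E < V_b: inside the barrier ψ ∝ e^{±κx} with κ = √(2m(V_b − E))/ℏ = 2.898.
κw = 4.434, sinh(κw) = 42.14.
Matching ψ, ψ′ at both faces gives T = [1 + V_b² sinh²(κw) / (4E(V_b − E))]⁻¹ = 1/2186 = 0.000458.

T = 0.000458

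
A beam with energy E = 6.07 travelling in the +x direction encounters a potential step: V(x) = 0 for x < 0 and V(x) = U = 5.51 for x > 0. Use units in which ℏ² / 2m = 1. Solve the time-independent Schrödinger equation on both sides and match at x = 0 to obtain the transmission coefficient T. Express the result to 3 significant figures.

The wavenumbers are k₁ = √(2mE)/ℏ = 2.464 on the left and k₂ = √(2m(E − U))/ℏ = 0.7483 on the right.
Continuity of ψ and ψ′ at the step yields the reflection amplitude r = (k₁ − k₂)/(k₁ + k₂) = 0.5341; thus R = |r|² = 0.2852, T = 0.7148.

T = 0.715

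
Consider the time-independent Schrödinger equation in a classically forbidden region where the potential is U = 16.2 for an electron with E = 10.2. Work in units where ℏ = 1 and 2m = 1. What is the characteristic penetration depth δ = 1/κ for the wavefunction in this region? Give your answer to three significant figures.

Since E < U the TISE in this region is ψ'' = κ²ψ with κ = √(2m(U − E))/ℏ.
κ = √(2 × 0.5 × 6) = 2.449. The penetration depth is δ = 1/κ = 0.408.

δ = 0.408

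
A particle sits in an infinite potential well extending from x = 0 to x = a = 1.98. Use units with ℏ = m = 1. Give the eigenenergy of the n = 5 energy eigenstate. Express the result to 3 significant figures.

The infinite-well eigenfunctions ψ_n = √(2/a) sin(nπx/a) vanish at both walls, giving E_n = n²π²ℏ²/(2ma²).
E_5 = 5² × π² / (2 × 1 × 1.98²) = 31.47.

E = 31.5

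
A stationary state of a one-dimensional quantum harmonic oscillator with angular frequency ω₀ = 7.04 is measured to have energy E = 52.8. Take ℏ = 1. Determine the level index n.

E_n = ℏω₀(n + ½) ⇒ n = E/(ℏω₀) − ½ = 52.8/7.04 − 0.5 = 7.000 → n = 7.

n = 7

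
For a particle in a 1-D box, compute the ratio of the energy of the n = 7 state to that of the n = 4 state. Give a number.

3.0625

Since E_n ∝ n², the ratio is (7/4)² = 3.0625.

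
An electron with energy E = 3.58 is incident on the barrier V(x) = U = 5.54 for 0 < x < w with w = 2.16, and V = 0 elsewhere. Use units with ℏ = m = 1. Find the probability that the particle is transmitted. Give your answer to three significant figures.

E < U: inside the barrier ψ ∝ e^{±κx} with κ = √(2m(U − E))/ℏ = 1.980.
κw = 4.277, sinh(κw) = 35.99.
Matching ψ, ψ′ at both faces gives T = [1 + U² sinh²(κw) / (4E(U − E))]⁻¹ = 1/1417 = 0.000706.

T = 0.000706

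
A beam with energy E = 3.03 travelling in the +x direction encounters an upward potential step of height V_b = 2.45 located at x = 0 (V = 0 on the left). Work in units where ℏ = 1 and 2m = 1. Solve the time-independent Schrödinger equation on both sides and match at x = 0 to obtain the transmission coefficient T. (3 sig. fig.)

T = 0.847

The wavenumbers are k₁ = √(2mE)/ℏ = 1.741 on the left and k₂ = √(2m(E − V_b))/ℏ = 0.7616 on the right.
Matching ψ and ψ′ at x = 0 gives r = (k₁ − k₂)/(k₁ + k₂), so R = r² = 0.1531 and T = 1 − R = 0.8469.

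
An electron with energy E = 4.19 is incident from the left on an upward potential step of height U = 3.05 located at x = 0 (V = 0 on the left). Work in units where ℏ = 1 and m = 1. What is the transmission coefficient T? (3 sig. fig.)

The wavenumbers are k₁ = √(2mE)/ℏ = 2.895 on the left and k₂ = √(2m(E − U))/ℏ = 1.510 on the right.
Matching ψ and ψ′ at x = 0 gives r = (k₁ − k₂)/(k₁ + k₂), so R = r² = 0.09885 and T = 1 − R = 0.9012.

T = 0.901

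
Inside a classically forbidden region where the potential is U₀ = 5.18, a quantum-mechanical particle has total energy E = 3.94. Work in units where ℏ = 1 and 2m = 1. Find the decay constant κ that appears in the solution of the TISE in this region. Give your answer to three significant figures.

κ = 1.11

Since E < U₀ the TISE in this region is ψ'' = κ²ψ with κ = √(2m(U₀ − E))/ℏ.
κ = √(2 × 0.5 × 1.24) = 1.114.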